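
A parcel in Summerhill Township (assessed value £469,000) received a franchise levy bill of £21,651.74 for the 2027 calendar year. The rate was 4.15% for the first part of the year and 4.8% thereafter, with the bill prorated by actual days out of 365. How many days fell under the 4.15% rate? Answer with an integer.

Let d = days at the first rate; then 365 − d days at the second rate.
£469,000 × [4.15%·d + 4.8%·(365−d)] / 365 = £21,651.74
Solving gives d = 103, so the new rate took effect on 14 Apr 2027.

103 days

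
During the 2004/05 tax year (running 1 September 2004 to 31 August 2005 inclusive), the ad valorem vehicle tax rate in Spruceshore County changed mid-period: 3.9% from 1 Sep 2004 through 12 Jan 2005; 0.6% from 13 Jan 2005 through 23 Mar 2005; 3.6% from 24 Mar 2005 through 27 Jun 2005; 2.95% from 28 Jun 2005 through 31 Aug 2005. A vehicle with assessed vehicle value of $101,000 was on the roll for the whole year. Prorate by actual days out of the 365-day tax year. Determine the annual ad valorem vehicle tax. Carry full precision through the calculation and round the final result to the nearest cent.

$3,049.23

1 Sep 2004 – 12 Jan 2005: 134 days at 3.9% → $101,000 × 3.9% × 134/365 = $1,446.0986
13 Jan – 23 Mar 2005: 70 days at 0.6% → $101,000 × 0.6% × 70/365 = $116.2192
24 Mar – 27 Jun 2005: 96 days at 3.6% → $101,000 × 3.6% × 96/365 = $956.3178
28 Jun – 31 Aug 2005: 65 days at 2.95% → $101,000 × 2.95% × 65/365 = $530.5959
Total = $3,049.2315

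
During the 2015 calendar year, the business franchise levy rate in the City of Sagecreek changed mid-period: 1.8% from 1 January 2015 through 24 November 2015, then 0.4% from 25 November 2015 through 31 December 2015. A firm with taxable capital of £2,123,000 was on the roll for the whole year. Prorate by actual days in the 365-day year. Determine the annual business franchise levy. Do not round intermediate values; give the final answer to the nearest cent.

1 January – 24 November 2015: 328 days at 1.8% → £2,123,000 × 1.8% × 328/365 = £34,340.2521
25 November – 31 December 2015: 37 days at 0.4% → £2,123,000 × 0.4% × 37/365 = £860.8329
Total = £35,201.0849

£35,201.08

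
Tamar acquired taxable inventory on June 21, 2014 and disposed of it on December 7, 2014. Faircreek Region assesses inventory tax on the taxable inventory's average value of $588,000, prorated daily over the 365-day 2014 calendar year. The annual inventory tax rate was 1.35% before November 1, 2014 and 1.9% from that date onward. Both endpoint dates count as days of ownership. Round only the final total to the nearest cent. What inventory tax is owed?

$4,024.98

June 21 – October 31, 2014: 133 days at 1.35% → $588,000 × 1.35% × 133/365 = $2,892.4767
November 1 – December 7, 2014: 37 days at 1.9% → $588,000 × 1.9% × 37/365 = $1,132.5041
Total = $4,024.9808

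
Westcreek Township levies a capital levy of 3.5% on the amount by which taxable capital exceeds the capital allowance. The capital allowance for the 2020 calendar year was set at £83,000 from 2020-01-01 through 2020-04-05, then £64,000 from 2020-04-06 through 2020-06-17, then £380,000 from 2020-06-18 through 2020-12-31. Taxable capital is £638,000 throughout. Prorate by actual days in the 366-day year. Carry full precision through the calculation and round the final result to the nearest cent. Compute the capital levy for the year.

2020-01-01 to 2020-04-05: 96 days, exemption £83,000 → (£638,000 − £83,000) × 3.5% × 96/366 = £5,095.0820
2020-04-06 to 2020-06-17: 73 days, exemption £64,000 → (£638,000 − £64,000) × 3.5% × 73/366 = £4,007.0219
2020-06-18 to 2020-12-31: 197 days, exemption £380,000 → (£638,000 − £380,000) × 3.5% × 197/366 = £4,860.4098
Total = £13,962.5137

£13,962.51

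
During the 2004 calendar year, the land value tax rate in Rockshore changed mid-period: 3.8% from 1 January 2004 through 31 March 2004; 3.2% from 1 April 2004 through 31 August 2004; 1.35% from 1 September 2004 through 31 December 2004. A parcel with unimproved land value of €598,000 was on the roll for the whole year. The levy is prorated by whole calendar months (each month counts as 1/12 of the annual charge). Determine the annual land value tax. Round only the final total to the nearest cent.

€16,345.33

1 January – 31 March 2004: 3 months at 3.8% → €598,000 × 3.8% × 3/12 = €5,681.0000
1 April – 31 August 2004: 5 months at 3.2% → €598,000 × 3.2% × 5/12 = €7,973.3333
1 September – 31 December 2004: 4 months at 1.35% → €598,000 × 1.35% × 4/12 = €2,691.0000
Total = €16,345.3333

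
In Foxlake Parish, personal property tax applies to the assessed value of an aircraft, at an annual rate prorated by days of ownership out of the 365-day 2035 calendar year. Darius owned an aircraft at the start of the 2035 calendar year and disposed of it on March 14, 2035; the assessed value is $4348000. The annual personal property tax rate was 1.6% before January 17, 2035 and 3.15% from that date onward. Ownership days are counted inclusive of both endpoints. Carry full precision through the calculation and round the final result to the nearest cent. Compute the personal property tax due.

$24438.14

January 1 – January 16, 2035: 16 days at 1.6% → $4348000 × 1.6% × 16/365 = $3049.5562
January 17 – March 14, 2035: 57 days at 3.15% → $4348000 × 3.15% × 57/365 = $21388.5863
Total = $24438.1425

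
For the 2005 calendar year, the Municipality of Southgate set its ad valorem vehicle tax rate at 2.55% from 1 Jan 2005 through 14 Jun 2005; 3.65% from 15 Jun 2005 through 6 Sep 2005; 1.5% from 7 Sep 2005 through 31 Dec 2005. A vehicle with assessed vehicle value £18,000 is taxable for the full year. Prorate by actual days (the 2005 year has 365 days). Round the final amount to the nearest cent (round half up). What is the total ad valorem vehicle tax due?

1 Jan – 14 Jun 2005: 165 days at 2.55% → £18,000 × 2.55% × 165/365 = £207.4932
15 Jun – 6 Sep 2005: 84 days at 3.65% → £18,000 × 3.65% × 84/365 = £151.2000
7 Sep – 31 Dec 2005: 116 days at 1.5% → £18,000 × 1.5% × 116/365 = £85.8082
Total = £444.5014

£444.50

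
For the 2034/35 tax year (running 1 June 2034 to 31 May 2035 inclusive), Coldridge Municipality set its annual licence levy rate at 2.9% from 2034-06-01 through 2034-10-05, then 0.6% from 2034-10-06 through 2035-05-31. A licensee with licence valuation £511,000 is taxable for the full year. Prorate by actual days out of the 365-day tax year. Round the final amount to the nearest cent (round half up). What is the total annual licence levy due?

£7,155.40

2034-06-01 to 2034-10-05: 127 days at 2.9% → £511,000 × 2.9% × 127/365 = £5,156.2000
2034-10-06 to 2035-05-31: 238 days at 0.6% → £511,000 × 0.6% × 238/365 = £1,999.2000
Total = £7,155.4000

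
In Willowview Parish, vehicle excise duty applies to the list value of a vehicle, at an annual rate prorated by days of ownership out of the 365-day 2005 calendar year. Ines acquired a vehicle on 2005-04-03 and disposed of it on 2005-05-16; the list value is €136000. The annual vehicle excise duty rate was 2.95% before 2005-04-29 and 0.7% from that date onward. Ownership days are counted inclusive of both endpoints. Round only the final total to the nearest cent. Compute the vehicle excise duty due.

€332.73

2005-04-03 to 2005-04-28: 26 days at 2.95% → €136000 × 2.95% × 26/365 = €285.7863
2005-04-29 to 2005-05-16: 18 days at 0.7% → €136000 × 0.7% × 18/365 = €46.9479
Total = €332.7342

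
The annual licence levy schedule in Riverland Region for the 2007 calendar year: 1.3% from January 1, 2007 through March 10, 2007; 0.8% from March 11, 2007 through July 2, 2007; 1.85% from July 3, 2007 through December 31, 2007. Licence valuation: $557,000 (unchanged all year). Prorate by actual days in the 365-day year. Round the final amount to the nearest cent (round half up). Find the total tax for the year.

January 1 – March 10, 2007: 69 days at 1.3% → $557,000 × 1.3% × 69/365 = $1,368.8466
March 11 – July 2, 2007: 114 days at 0.8% → $557,000 × 0.8% × 114/365 = $1,391.7370
July 3 – December 31, 2007: 182 days at 1.85% → $557,000 × 1.85% × 182/365 = $5,138.1342
Total = $7,898.7178

$7,898.72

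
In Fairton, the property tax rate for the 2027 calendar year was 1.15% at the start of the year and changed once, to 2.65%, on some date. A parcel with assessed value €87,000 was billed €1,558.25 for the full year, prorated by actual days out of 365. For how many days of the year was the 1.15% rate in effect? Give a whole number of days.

209 days

Let d = days at the first rate; then 365 − d days at the second rate.
€87,000 × [1.15%·d + 2.65%·(365−d)] / 365 = €1,558.25
Solving gives d = 209, so the new rate took effect on 29 Jul 2027.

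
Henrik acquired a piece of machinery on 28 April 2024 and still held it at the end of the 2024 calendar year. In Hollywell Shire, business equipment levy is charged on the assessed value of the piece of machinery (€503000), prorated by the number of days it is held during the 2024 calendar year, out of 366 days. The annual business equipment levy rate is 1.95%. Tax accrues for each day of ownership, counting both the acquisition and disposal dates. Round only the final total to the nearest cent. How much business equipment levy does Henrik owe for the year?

€6646.20

Days held (28 April – 31 December 2024): 248 out of 366
Tax = €503000 × 1.95% × 248/366 = €6646.1967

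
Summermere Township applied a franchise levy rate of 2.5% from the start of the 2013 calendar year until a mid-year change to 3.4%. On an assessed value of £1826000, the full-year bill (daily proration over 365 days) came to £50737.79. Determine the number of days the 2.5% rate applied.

Let d = days at the first rate; then 365 − d days at the second rate.
£1826000 × [2.5%·d + 3.4%·(365−d)] / 365 = £50737.79
Solving gives d = 252, so the new rate took effect on 10 Sep 2013.

252 days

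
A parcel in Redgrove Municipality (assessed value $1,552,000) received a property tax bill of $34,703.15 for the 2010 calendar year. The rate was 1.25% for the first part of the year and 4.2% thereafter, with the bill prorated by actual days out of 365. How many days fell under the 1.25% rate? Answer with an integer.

Let d = days at the first rate; then 365 − d days at the second rate.
$1,552,000 × [1.25%·d + 4.2%·(365−d)] / 365 = $34,703.15
Solving gives d = 243, so the new rate took effect on September 1, 2010.

243 days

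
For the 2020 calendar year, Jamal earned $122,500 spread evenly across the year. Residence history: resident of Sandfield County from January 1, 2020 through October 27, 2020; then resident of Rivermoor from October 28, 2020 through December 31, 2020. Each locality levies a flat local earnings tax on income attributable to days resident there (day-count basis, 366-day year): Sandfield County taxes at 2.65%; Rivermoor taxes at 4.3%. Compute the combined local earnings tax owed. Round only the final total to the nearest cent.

Sandfield County, January 1 – October 27, 2020: 301 days → $122,500 × 2.65% × 301/366 = $2,669.7302
Rivermoor, October 28 – December 31, 2020: 65 days → $122,500 × 4.3% × 65/366 = $935.4850
Total = $3,605.2152

$3,605.22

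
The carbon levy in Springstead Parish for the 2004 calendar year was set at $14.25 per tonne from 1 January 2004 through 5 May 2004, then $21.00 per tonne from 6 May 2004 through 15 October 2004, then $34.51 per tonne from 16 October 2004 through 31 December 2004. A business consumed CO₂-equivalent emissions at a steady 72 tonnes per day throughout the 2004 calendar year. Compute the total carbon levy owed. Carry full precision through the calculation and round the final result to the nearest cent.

1 January – 5 May 2004: 126 days × 72 tonnes/day = 9,072 tonnes at $14.25/tonne → $129,276.00
6 May – 15 October 2004: 163 days × 72 tonnes/day = 11,736 tonnes at $21.00/tonne → $246,456.00
16 October – 31 December 2004: 77 days × 72 tonnes/day = 5,544 tonnes at $34.51/tonne → $191,323.44

$567,055.44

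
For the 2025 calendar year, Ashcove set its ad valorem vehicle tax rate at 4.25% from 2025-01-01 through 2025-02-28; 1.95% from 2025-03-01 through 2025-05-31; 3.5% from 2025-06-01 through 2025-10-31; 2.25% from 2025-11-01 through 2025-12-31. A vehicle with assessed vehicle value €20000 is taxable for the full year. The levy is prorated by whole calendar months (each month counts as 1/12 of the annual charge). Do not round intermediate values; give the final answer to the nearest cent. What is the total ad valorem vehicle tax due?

2025-01-01 to 2025-02-28: 2 months at 4.25% → €20000 × 4.25% × 2/12 = €141.6667
2025-03-01 to 2025-05-31: 3 months at 1.95% → €20000 × 1.95% × 3/12 = €97.5000
2025-06-01 to 2025-10-31: 5 months at 3.5% → €20000 × 3.5% × 5/12 = €291.6667
2025-11-01 to 2025-12-31: 2 months at 2.25% → €20000 × 2.25% × 2/12 = €75.0000
Total = €605.8333

€605.83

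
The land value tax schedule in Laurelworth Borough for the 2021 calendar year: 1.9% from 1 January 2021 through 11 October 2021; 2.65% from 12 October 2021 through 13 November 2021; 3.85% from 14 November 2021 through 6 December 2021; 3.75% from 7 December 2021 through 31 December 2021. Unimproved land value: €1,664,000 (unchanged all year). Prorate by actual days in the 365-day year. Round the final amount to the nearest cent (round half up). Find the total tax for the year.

€36,897.49

1 January – 11 October 2021: 284 days at 1.9% → €1,664,000 × 1.9% × 284/365 = €24,599.8466
12 October – 13 November 2021: 33 days at 2.65% → €1,664,000 × 2.65% × 33/365 = €3,986.7616
14 November – 6 December 2021: 23 days at 3.85% → €1,664,000 × 3.85% × 23/365 = €4,036.9096
7 December – 31 December 2021: 25 days at 3.75% → €1,664,000 × 3.75% × 25/365 = €4,273.9726
Total = €36,897.4904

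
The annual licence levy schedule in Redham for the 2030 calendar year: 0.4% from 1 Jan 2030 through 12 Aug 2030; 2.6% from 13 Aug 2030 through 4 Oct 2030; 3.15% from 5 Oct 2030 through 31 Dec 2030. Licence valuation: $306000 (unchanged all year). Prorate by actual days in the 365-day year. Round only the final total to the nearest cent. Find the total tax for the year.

$4230.35

1 Jan – 12 Aug 2030: 224 days at 0.4% → $306000 × 0.4% × 224/365 = $751.1671
13 Aug – 4 Oct 2030: 53 days at 2.6% → $306000 × 2.6% × 53/365 = $1155.2548
5 Oct – 31 Dec 2030: 88 days at 3.15% → $306000 × 3.15% × 88/365 = $2323.9233
Total = $4230.3452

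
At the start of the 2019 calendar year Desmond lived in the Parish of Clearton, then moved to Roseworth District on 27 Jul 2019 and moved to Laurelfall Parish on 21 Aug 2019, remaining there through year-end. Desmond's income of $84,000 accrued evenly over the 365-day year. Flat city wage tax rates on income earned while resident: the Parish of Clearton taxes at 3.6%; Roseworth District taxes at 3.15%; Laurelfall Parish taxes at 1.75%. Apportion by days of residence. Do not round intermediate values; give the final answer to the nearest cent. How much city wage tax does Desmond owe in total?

$2,431.86

The Parish of Clearton, 1 Jan – 26 Jul 2019: 207 days → $84,000 × 3.6% × 207/365 = $1,714.9808
Roseworth District, 27 Jul – 20 Aug 2019: 25 days → $84,000 × 3.15% × 25/365 = $181.2329
Laurelfall Parish, 21 Aug – 31 Dec 2019: 133 days → $84,000 × 1.75% × 133/365 = $535.6438
Total = $2,431.8575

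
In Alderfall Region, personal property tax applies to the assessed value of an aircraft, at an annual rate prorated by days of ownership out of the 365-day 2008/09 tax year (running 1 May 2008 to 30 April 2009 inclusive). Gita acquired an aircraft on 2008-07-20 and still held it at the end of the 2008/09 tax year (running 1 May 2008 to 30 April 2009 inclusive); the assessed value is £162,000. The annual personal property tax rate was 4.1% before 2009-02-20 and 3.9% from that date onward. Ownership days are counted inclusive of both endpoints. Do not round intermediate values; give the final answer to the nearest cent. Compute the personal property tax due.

2008-07-20 to 2009-02-19: 215 days at 4.1% → £162,000 × 4.1% × 215/365 = £3,912.4110
2009-02-20 to 2009-04-30: 70 days at 3.9% → £162,000 × 3.9% × 70/365 = £1,211.6712
Total = £5,124.0822

£5,124.08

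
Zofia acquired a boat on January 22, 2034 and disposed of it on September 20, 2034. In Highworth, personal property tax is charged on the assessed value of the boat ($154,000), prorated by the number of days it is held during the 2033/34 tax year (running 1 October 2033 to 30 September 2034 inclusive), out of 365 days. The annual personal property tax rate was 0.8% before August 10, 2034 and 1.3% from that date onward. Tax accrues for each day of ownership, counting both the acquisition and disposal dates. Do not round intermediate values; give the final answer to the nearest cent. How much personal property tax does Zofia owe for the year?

January 22 – August 9, 2034: 200 days at 0.8% → $154,000 × 0.8% × 200/365 = $675.0685
August 10 – September 20, 2034: 42 days at 1.3% → $154,000 × 1.3% × 42/365 = $230.3671
Total = $905.4356

$905.44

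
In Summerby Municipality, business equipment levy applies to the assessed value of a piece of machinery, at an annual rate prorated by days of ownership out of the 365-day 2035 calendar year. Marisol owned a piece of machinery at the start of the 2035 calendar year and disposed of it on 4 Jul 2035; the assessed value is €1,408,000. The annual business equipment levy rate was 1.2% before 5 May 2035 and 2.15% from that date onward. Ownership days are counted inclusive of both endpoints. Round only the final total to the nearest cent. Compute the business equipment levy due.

€10,799.17

1 Jan – 4 May 2035: 124 days at 1.2% → €1,408,000 × 1.2% × 124/365 = €5,740.0110
5 May – 4 Jul 2035: 61 days at 2.15% → €1,408,000 × 2.15% × 61/365 = €5,059.1562
Total = €10,799.1671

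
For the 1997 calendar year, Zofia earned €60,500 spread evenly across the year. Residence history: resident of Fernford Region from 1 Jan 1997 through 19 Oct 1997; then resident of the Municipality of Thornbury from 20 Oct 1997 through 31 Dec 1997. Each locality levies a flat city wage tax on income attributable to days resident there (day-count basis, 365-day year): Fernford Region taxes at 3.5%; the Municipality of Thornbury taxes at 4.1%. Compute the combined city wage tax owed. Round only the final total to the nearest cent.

€2,190.10

Fernford Region, 1 Jan – 19 Oct 1997: 292 days → €60,500 × 3.5% × 292/365 = €1,694.0000
The Municipality of Thornbury, 20 Oct – 31 Dec 1997: 73 days → €60,500 × 4.1% × 73/365 = €496.1000
Total = €2,190.1000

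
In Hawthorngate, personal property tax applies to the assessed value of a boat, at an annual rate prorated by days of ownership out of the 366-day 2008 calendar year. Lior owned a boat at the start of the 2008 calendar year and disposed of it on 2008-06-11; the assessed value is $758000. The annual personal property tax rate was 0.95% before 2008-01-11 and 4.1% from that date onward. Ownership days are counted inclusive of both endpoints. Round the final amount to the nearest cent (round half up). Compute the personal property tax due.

2008-01-01 to 2008-01-10: 10 days at 0.95% → $758000 × 0.95% × 10/366 = $196.7486
2008-01-11 to 2008-06-11: 153 days at 4.1% → $758000 × 4.1% × 153/366 = $12991.6230
Total = $13188.3716

$13188.37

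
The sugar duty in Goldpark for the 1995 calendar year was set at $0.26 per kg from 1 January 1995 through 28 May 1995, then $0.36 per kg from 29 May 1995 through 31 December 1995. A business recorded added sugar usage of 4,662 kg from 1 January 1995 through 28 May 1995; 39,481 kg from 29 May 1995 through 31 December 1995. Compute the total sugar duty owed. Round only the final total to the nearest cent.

$15,425.28

1 January – 28 May 1995: 4,662 kg at $0.26/kg → $1,212.12
29 May – 31 December 1995: 39,481 kg at $0.36/kg → $14,213.16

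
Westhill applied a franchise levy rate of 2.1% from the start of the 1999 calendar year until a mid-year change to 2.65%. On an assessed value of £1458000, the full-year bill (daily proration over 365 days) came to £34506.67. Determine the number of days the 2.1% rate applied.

Let d = days at the first rate; then 365 − d days at the second rate.
£1458000 × [2.1%·d + 2.65%·(365−d)] / 365 = £34506.67
Solving gives d = 188, so the new rate took effect on July 8, 1999.

188 days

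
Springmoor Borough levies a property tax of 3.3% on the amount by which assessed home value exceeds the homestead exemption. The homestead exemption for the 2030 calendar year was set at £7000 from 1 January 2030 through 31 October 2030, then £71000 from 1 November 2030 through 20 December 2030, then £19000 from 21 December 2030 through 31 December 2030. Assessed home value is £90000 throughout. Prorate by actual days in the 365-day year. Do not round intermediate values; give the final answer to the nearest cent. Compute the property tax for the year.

£2437.75

1 January – 31 October 2030: 304 days, exemption £7000 → (£90000 − £7000) × 3.3% × 304/365 = £2281.2493
1 November – 20 December 2030: 50 days, exemption £71000 → (£90000 − £71000) × 3.3% × 50/365 = £85.8904
21 December – 31 December 2030: 11 days, exemption £19000 → (£90000 − £19000) × 3.3% × 11/365 = £70.6110
Total = £2437.7507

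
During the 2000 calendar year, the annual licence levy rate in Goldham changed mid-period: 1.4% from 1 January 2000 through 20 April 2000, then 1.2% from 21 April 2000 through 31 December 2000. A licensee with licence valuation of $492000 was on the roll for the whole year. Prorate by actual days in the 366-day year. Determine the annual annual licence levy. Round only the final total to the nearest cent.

$6202.43

1 January – 20 April 2000: 111 days at 1.4% → $492000 × 1.4% × 111/366 = $2088.9836
21 April – 31 December 2000: 255 days at 1.2% → $492000 × 1.2% × 255/366 = $4113.4426
Total = $6202.4262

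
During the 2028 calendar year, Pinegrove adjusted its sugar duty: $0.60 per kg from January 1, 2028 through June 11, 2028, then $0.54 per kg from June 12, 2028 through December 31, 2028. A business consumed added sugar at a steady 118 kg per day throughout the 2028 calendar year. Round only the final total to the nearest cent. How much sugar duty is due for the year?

$24,475.56

January 1 – June 11, 2028: 163 days × 118 kg/day = 19,234 kg at $0.60/kg → $11,540.40
June 12 – December 31, 2028: 203 days × 118 kg/day = 23,954 kg at $0.54/kg → $12,935.16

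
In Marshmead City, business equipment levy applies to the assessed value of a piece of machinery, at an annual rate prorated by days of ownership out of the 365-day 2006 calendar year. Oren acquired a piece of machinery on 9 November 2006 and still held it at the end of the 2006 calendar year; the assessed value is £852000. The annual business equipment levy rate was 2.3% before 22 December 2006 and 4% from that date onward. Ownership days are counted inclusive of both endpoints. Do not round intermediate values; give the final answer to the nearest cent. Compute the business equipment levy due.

£3242.27

9 November – 21 December 2006: 43 days at 2.3% → £852000 × 2.3% × 43/365 = £2308.5699
22 December – 31 December 2006: 10 days at 4% → £852000 × 4% × 10/365 = £933.6986
Total = £3242.2685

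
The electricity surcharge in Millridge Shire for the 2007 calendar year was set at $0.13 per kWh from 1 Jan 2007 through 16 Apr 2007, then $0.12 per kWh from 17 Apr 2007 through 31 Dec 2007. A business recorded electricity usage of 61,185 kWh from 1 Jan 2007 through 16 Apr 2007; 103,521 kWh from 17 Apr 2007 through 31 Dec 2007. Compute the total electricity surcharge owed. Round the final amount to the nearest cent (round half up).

1 Jan – 16 Apr 2007: 61,185 kWh at $0.13/kWh → $7954.05
17 Apr – 31 Dec 2007: 103,521 kWh at $0.12/kWh → $12422.52

$20376.57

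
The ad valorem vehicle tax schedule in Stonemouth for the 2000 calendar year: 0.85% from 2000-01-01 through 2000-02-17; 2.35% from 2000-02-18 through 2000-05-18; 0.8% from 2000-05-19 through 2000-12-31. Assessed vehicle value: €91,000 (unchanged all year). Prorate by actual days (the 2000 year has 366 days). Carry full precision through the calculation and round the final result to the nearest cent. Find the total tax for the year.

€1,084.67

2000-01-01 to 2000-02-17: 48 days at 0.85% → €91,000 × 0.85% × 48/366 = €101.4426
2000-02-18 to 2000-05-18: 91 days at 2.35% → €91,000 × 2.35% × 91/366 = €531.7036
2000-05-19 to 2000-12-31: 227 days at 0.8% → €91,000 × 0.8% × 227/366 = €451.5191
Total = €1,084.6653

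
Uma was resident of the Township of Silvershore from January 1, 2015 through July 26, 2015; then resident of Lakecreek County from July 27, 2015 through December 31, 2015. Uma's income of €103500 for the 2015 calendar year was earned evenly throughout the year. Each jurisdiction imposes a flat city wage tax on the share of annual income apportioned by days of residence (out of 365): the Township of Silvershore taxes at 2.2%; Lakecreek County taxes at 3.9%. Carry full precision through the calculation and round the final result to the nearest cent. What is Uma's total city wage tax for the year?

€3038.65

The Township of Silvershore, January 1 – July 26, 2015: 207 days → €103500 × 2.2% × 207/365 = €1291.3397
Lakecreek County, July 27 – December 31, 2015: 158 days → €103500 × 3.9% × 158/365 = €1747.3068
Total = €3038.6466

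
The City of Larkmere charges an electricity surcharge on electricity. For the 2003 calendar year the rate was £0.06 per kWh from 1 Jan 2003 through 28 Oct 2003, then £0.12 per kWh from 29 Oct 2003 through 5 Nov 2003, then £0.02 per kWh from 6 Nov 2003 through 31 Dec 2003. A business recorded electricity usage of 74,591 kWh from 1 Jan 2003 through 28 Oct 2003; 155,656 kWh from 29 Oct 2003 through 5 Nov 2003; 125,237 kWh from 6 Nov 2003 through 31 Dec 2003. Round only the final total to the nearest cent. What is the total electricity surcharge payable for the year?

£25,658.92

1 Jan – 28 Oct 2003: 74,591 kWh at £0.06/kWh → £4,475.46
29 Oct – 5 Nov 2003: 155,656 kWh at £0.12/kWh → £18,678.72
6 Nov – 31 Dec 2003: 125,237 kWh at £0.02/kWh → £2,504.74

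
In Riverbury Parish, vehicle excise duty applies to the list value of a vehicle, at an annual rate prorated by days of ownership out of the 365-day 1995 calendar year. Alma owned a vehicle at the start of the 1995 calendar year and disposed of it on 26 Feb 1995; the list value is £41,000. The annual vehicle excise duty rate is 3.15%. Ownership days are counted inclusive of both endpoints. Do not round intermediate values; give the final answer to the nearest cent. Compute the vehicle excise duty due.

£201.69

Days held (1 Jan – 26 Feb 1995): 57 out of 365
Tax = £41,000 × 3.15% × 57/365 = £201.6863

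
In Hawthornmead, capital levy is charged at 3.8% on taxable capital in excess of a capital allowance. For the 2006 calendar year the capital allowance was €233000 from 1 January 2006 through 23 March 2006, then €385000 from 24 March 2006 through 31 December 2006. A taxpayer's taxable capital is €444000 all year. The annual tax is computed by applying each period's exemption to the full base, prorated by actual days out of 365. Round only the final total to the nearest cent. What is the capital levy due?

1 January – 23 March 2006: 82 days, exemption €233000 → (€444000 − €233000) × 3.8% × 82/365 = €1801.3041
24 March – 31 December 2006: 283 days, exemption €385000 → (€444000 − €385000) × 3.8% × 283/365 = €1738.3178
Total = €3539.6219

€3539.62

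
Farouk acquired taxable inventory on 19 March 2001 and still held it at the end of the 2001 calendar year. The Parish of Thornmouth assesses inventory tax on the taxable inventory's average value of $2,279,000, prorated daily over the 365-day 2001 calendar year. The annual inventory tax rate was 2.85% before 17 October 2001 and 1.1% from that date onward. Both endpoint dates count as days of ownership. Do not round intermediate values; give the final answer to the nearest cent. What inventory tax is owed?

19 March – 16 October 2001: 212 days at 2.85% → $2,279,000 × 2.85% × 212/365 = $37,725.2548
17 October – 31 December 2001: 76 days at 1.1% → $2,279,000 × 1.1% × 76/365 = $5,219.8466
Total = $42,945.1014

$42,945.10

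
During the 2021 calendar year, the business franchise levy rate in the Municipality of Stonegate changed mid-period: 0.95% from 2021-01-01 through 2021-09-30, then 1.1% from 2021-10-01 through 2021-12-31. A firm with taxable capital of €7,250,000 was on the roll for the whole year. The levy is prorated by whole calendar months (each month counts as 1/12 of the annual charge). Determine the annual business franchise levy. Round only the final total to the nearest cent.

2021-01-01 to 2021-09-30: 9 months at 0.95% → €7,250,000 × 0.95% × 9/12 = €51,656.2500
2021-10-01 to 2021-12-31: 3 months at 1.1% → €7,250,000 × 1.1% × 3/12 = €19,937.5000
Total = €71,593.7500

€71,593.75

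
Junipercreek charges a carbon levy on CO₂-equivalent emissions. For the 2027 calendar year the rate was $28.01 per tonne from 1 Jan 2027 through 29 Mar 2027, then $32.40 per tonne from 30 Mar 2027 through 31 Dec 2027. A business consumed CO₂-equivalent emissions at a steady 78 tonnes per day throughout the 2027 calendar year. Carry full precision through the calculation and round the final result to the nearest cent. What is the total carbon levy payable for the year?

$892,295.04

1 Jan – 29 Mar 2027: 88 days × 78 tonnes/day = 6,864 tonnes at $28.01/tonne → $192,260.64
30 Mar – 31 Dec 2027: 277 days × 78 tonnes/day = 21,606 tonnes at $32.40/tonne → $700,034.40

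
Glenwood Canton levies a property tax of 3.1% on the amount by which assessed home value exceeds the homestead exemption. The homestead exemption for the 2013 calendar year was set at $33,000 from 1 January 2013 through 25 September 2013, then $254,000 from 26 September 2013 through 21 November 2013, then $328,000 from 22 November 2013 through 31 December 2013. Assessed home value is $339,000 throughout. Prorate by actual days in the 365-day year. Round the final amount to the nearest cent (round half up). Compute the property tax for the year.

1 January – 25 September 2013: 268 days, exemption $33,000 → ($339,000 − $33,000) × 3.1% × 268/365 = $6,965.0630
26 September – 21 November 2013: 57 days, exemption $254,000 → ($339,000 − $254,000) × 3.1% × 57/365 = $411.4932
22 November – 31 December 2013: 40 days, exemption $328,000 → ($339,000 − $328,000) × 3.1% × 40/365 = $37.3699
Total = $7,413.9260

$7,413.93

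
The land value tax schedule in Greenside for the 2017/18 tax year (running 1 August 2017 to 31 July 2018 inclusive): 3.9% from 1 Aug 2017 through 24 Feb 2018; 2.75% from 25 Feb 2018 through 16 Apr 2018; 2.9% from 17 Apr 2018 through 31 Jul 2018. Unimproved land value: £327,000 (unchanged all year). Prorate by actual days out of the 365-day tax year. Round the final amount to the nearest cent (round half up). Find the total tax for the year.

£11,277.92

1 Aug 2017 – 24 Feb 2018: 208 days at 3.9% → £327,000 × 3.9% × 208/365 = £7,267.4630
25 Feb – 16 Apr 2018: 51 days at 2.75% → £327,000 × 2.75% × 51/365 = £1,256.4863
17 Apr – 31 Jul 2018: 106 days at 2.9% → £327,000 × 2.9% × 106/365 = £2,753.9671
Total = £11,277.9164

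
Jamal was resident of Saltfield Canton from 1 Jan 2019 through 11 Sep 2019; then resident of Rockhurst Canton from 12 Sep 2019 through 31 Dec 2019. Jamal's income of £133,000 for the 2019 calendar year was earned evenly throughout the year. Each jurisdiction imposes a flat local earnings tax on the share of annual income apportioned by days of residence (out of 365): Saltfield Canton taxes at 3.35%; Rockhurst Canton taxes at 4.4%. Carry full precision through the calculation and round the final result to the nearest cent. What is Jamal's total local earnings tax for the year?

Saltfield Canton, 1 Jan – 11 Sep 2019: 254 days → £133,000 × 3.35% × 254/365 = £3,100.5397
Rockhurst Canton, 12 Sep – 31 Dec 2019: 111 days → £133,000 × 4.4% × 111/365 = £1,779.6493
Total = £4,880.1890

£4,880.19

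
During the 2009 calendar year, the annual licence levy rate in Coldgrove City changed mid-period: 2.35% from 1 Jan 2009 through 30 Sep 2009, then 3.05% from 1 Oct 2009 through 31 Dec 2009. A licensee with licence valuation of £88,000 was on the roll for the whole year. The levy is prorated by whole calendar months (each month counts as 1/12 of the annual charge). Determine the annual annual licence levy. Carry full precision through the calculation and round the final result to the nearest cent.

1 Jan – 30 Sep 2009: 9 months at 2.35% → £88,000 × 2.35% × 9/12 = £1,551.0000
1 Oct – 31 Dec 2009: 3 months at 3.05% → £88,000 × 3.05% × 3/12 = £671.0000
Total = £2,222.0000

£2,222.00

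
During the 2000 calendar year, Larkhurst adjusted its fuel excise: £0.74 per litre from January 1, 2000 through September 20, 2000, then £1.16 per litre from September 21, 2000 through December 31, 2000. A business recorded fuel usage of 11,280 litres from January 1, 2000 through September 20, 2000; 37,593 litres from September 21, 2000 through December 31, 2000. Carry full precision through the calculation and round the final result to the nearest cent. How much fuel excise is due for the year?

£51955.08

January 1 – September 20, 2000: 11,280 litres at £0.74/litre → £8347.20
September 21 – December 31, 2000: 37,593 litres at £1.16/litre → £43607.88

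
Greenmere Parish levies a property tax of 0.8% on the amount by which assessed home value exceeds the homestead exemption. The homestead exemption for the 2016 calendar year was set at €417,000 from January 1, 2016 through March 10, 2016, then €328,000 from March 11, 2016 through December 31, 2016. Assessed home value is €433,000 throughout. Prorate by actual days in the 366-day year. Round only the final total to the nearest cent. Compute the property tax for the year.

€703.83

January 1 – March 10, 2016: 70 days, exemption €417,000 → (€433,000 − €417,000) × 0.8% × 70/366 = €24.4809
March 11 – December 31, 2016: 296 days, exemption €328,000 → (€433,000 − €328,000) × 0.8% × 296/366 = €679.3443
Total = €703.8251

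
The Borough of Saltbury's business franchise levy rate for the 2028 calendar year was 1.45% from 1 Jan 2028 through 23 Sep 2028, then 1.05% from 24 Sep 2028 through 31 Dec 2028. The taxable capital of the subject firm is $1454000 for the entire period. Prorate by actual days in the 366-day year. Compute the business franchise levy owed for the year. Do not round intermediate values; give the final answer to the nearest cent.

1 Jan – 23 Sep 2028: 267 days at 1.45% → $1454000 × 1.45% × 267/366 = $15380.2213
24 Sep – 31 Dec 2028: 99 days at 1.05% → $1454000 × 1.05% × 99/366 = $4129.5984
Total = $19509.8197

$19509.82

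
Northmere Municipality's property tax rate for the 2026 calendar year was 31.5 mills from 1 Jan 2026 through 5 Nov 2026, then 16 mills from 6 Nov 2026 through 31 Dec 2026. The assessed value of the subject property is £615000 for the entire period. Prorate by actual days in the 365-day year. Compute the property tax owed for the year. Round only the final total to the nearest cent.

£17909.98

1 Jan – 5 Nov 2026: 309 days at 31.5 mills → £615000 × 3.15% × 309/365 = £16400.2808
6 Nov – 31 Dec 2026: 56 days at 16 mills → £615000 × 1.6% × 56/365 = £1509.6986
Total = £17909.9795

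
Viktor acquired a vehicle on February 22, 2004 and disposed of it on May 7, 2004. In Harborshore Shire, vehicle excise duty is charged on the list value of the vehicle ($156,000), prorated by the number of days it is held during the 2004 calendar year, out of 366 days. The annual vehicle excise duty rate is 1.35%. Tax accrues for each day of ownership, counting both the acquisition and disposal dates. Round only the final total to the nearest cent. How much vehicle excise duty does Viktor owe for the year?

$437.31

Days held (February 22 – May 7, 2004): 76 out of 366
Tax = $156,000 × 1.35% × 76/366 = $437.3115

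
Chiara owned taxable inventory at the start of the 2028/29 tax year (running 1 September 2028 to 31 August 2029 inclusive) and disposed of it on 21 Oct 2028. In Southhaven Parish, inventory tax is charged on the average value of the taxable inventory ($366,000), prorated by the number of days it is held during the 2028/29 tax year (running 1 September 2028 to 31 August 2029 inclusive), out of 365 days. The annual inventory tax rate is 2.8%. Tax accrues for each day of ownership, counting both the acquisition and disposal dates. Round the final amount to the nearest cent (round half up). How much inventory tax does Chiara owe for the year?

$1,431.91

Days held (1 Sep – 21 Oct 2028): 51 out of 365
Tax = $366,000 × 2.8% × 51/365 = $1,431.9123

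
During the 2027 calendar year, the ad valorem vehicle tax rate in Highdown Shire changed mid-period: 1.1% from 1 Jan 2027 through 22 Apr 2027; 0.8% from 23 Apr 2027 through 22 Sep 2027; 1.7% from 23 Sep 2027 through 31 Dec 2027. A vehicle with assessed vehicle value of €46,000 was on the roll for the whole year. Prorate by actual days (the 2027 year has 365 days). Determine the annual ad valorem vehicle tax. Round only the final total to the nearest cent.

€523.77

1 Jan – 22 Apr 2027: 112 days at 1.1% → €46,000 × 1.1% × 112/365 = €155.2658
23 Apr – 22 Sep 2027: 153 days at 0.8% → €46,000 × 0.8% × 153/365 = €154.2575
23 Sep – 31 Dec 2027: 100 days at 1.7% → €46,000 × 1.7% × 100/365 = €214.2466
Total = €523.7699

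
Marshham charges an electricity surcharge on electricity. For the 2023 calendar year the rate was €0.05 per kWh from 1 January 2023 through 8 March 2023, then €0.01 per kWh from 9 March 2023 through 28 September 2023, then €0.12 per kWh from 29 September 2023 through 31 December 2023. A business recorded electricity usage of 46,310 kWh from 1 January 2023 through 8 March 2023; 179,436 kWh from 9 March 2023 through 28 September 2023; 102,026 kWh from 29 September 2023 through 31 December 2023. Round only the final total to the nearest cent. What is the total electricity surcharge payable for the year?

€16352.98

1 January – 8 March 2023: 46,310 kWh at €0.05/kWh → €2315.50
9 March – 28 September 2023: 179,436 kWh at €0.01/kWh → €1794.36
29 September – 31 December 2023: 102,026 kWh at €0.12/kWh → €12243.12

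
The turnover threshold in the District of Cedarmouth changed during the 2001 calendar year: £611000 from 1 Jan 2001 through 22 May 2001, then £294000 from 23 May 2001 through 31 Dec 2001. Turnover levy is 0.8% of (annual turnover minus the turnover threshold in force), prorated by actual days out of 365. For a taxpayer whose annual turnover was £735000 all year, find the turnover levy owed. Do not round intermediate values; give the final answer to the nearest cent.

1 Jan – 22 May 2001: 142 days, exemption £611000 → (£735000 − £611000) × 0.8% × 142/365 = £385.9288
23 May – 31 Dec 2001: 223 days, exemption £294000 → (£735000 − £294000) × 0.8% × 223/365 = £2155.4630
Total = £2541.3918

£2541.39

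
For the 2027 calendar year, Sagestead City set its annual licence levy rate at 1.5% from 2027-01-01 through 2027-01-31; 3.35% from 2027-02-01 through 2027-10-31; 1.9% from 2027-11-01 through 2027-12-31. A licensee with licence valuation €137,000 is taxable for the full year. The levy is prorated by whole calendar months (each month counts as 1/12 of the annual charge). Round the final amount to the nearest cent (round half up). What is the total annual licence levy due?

2027-01-01 to 2027-01-31: 1 month at 1.5% → €137,000 × 1.5% × 1/12 = €171.2500
2027-02-01 to 2027-10-31: 9 months at 3.35% → €137,000 × 3.35% × 9/12 = €3,442.1250
2027-11-01 to 2027-12-31: 2 months at 1.9% → €137,000 × 1.9% × 2/12 = €433.8333
Total = €4,047.2083

€4,047.21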